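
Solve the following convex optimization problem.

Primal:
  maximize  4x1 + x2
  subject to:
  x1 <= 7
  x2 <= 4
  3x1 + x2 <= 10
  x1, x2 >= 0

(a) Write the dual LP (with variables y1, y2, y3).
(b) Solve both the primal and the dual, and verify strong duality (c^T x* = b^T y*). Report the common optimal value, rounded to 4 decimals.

The standard primal-dual pair for 'max c^T x s.t. A x <= b, x >= 0' is:
  Dual:  min b^T y  s.t.  A^T y >= c,  y >= 0.

So the dual LP is:
  minimize  7y1 + 4y2 + 10y3
  subject to:
    y1 + 3y3 >= 4
    y2 + y3 >= 1
    y1, y2, y3 >= 0

Solving the primal: x* = (3.3333, 0).
  primal value c^T x* = 13.3333.
Solving the dual: y* = (0, 0, 1.3333).
  dual value b^T y* = 13.3333.
Strong duality: c^T x* = b^T y*. Confirmed.

13.3333


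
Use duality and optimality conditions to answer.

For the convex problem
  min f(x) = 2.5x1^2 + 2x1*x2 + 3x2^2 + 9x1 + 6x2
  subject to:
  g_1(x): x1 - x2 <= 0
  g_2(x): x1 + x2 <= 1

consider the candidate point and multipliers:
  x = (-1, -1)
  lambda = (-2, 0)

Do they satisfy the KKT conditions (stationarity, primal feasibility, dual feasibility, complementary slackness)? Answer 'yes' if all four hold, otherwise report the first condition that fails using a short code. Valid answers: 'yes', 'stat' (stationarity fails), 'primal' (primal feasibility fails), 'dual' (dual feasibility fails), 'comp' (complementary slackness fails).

Gradient of f: grad f(x) = Q x + c = (2, -2)
Constraint values g_i(x) = a_i^T x - b_i:
  g_1((-1, -1)) = 0
  g_2((-1, -1)) = -3
Stationarity residual: grad f(x) + sum_i lambda_i a_i = (0, 0)
  -> stationarity OK
Primal feasibility (all g_i <= 0): OK
Dual feasibility (all lambda_i >= 0): FAILS
Complementary slackness (lambda_i * g_i(x) = 0 for all i): OK

Verdict: the first failing condition is dual_feasibility -> dual.

dual


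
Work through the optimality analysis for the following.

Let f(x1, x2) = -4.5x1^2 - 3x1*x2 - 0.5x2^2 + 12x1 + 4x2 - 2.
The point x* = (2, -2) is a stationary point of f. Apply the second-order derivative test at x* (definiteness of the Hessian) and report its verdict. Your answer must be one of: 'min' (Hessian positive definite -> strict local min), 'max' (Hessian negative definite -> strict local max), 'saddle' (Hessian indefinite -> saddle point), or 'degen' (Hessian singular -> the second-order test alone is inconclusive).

Compute the Hessian H = grad^2 f:
  H = [[-9, -3], [-3, -1]]
Verify stationarity: grad f(x*) = H x* + g = (0, 0).
Eigenvalues of H: -10, 0.
H has a zero eigenvalue (singular; negative semidefinite but not definite), so H is neither positive definite, negative definite, nor indefinite. The second-order test alone is inconclusive -> degen.
(Indeed, f is constant along the null direction of H through x*, so x* is not a strict local extremum.)

degen


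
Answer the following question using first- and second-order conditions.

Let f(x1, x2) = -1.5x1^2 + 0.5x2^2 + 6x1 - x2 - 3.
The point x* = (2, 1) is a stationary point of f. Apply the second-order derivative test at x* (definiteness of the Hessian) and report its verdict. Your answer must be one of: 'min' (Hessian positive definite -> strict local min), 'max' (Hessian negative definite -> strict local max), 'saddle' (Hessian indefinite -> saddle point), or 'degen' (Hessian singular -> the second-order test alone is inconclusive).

Compute the Hessian H = grad^2 f:
  H = [[-3, 0], [0, 1]]
Verify stationarity: grad f(x*) = H x* + g = (0, 0).
Eigenvalues of H: -3, 1.
Eigenvalues have mixed signs, so H is indefinite -> x* is a saddle point.

saddle


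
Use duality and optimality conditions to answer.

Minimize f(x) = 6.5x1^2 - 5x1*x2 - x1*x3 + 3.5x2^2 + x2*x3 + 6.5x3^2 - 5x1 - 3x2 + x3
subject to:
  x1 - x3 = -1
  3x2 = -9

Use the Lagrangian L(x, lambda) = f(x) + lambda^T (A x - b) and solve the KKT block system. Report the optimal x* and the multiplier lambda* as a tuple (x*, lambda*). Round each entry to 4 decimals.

Form the Lagrangian:
  L(x, lambda) = (1/2) x^T Q x + c^T x + lambda^T (A x - b)
Stationarity (grad_x L = 0): Q x + c + A^T lambda = 0.
Primal feasibility: A x = b.

This gives the KKT block system:
  [ Q   A^T ] [ x     ]   [-c ]
  [ A    0  ] [ lambda ] = [ b ]

Solving the linear system:
  x*      = (-0.8333, -3, 0.1667)
  lambda* = (1, 6.5556)
  f(x*)   = 36.6667

x* = (-0.8333, -3, 0.1667), lambda* = (1, 6.5556)


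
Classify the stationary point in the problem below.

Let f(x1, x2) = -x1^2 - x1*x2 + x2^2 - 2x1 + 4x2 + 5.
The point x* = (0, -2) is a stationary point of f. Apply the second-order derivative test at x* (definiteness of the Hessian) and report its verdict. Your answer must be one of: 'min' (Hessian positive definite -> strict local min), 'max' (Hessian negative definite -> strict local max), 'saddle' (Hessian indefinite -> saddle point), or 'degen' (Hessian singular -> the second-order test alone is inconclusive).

Compute the Hessian H = grad^2 f:
  H = [[-2, -1], [-1, 2]]
Verify stationarity: grad f(x*) = H x* + g = (0, 0).
Eigenvalues of H: -2.2361, 2.2361.
Eigenvalues have mixed signs, so H is indefinite -> x* is a saddle point.

saddle


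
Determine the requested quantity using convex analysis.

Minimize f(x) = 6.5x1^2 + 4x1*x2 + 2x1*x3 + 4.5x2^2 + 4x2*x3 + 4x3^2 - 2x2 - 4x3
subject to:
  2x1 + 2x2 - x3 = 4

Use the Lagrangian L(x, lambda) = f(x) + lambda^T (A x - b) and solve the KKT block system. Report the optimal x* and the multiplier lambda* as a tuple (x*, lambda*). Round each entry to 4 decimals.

Form the Lagrangian:
  L(x, lambda) = (1/2) x^T Q x + c^T x + lambda^T (A x - b)
Stationarity (grad_x L = 0): Q x + c + A^T lambda = 0.
Primal feasibility: A x = b.

This gives the KKT block system:
  [ Q   A^T ] [ x     ]   [-c ]
  [ A    0  ] [ lambda ] = [ b ]

Solving the linear system:
  x*      = (0.3347, 1.2971, -0.7364)
  lambda* = (-4.0335)
  f(x*)   = 8.2427

x* = (0.3347, 1.2971, -0.7364), lambda* = (-4.0335)


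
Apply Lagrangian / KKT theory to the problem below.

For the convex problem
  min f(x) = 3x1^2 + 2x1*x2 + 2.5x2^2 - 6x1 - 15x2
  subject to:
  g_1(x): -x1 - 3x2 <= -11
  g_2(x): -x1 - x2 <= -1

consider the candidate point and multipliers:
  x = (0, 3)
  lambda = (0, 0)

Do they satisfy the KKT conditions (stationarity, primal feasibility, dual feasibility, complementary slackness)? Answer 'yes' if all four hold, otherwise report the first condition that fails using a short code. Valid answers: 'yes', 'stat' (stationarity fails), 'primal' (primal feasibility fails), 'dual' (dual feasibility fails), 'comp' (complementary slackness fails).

Gradient of f: grad f(x) = Q x + c = (0, 0)
Constraint values g_i(x) = a_i^T x - b_i:
  g_1((0, 3)) = 2
  g_2((0, 3)) = -2
Stationarity residual: grad f(x) + sum_i lambda_i a_i = (0, 0)
  -> stationarity OK
Primal feasibility (all g_i <= 0): FAILS
Dual feasibility (all lambda_i >= 0): OK
Complementary slackness (lambda_i * g_i(x) = 0 for all i): OK

Verdict: the first failing condition is primal_feasibility -> primal.

primal


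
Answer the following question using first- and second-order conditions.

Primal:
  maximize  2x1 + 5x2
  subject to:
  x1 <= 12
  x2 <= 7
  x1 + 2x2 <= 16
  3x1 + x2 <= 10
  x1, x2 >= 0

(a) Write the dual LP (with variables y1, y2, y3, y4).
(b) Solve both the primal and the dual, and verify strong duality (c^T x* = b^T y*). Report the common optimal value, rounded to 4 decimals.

The standard primal-dual pair for 'max c^T x s.t. A x <= b, x >= 0' is:
  Dual:  min b^T y  s.t.  A^T y >= c,  y >= 0.

So the dual LP is:
  minimize  12y1 + 7y2 + 16y3 + 10y4
  subject to:
    y1 + y3 + 3y4 >= 2
    y2 + 2y3 + y4 >= 5
    y1, y2, y3, y4 >= 0

Solving the primal: x* = (1, 7).
  primal value c^T x* = 37.
Solving the dual: y* = (0, 4.3333, 0, 0.6667).
  dual value b^T y* = 37.
Strong duality: c^T x* = b^T y*. Confirmed.

37


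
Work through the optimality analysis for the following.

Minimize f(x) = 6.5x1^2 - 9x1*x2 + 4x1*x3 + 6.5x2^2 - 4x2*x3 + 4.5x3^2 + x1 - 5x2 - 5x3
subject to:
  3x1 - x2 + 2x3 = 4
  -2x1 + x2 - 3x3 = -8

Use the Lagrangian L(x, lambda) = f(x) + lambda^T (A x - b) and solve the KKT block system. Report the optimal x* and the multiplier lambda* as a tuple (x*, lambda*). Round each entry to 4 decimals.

Form the Lagrangian:
  L(x, lambda) = (1/2) x^T Q x + c^T x + lambda^T (A x - b)
Stationarity (grad_x L = 0): Q x + c + A^T lambda = 0.
Primal feasibility: A x = b.

This gives the KKT block system:
  [ Q   A^T ] [ x     ]   [-c ]
  [ A    0  ] [ lambda ] = [ b ]

Solving the linear system:
  x*      = (-0.6711, 0.6444, 3.3289)
  lambda* = (8.0044, 11.9022)
  f(x*)   = 21.3311

x* = (-0.6711, 0.6444, 3.3289), lambda* = (8.0044, 11.9022)


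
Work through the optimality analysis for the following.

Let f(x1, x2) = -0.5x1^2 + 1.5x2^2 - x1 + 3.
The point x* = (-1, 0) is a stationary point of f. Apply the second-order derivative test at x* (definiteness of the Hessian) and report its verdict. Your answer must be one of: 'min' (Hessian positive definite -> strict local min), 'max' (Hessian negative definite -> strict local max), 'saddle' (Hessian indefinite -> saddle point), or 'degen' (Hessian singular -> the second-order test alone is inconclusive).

Compute the Hessian H = grad^2 f:
  H = [[-1, 0], [0, 3]]
Verify stationarity: grad f(x*) = H x* + g = (0, 0).
Eigenvalues of H: -1, 3.
Eigenvalues have mixed signs, so H is indefinite -> x* is a saddle point.

saddle


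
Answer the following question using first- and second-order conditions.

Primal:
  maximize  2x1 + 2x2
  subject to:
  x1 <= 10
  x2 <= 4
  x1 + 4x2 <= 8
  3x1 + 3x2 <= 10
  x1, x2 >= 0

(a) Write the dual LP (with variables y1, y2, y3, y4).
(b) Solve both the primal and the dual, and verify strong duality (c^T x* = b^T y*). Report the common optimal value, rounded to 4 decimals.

The standard primal-dual pair for 'max c^T x s.t. A x <= b, x >= 0' is:
  Dual:  min b^T y  s.t.  A^T y >= c,  y >= 0.

So the dual LP is:
  minimize  10y1 + 4y2 + 8y3 + 10y4
  subject to:
    y1 + y3 + 3y4 >= 2
    y2 + 4y3 + 3y4 >= 2
    y1, y2, y3, y4 >= 0

Solving the primal: x* = (3.3333, 0).
  primal value c^T x* = 6.6667.
Solving the dual: y* = (0, 0, 0, 0.6667).
  dual value b^T y* = 6.6667.
Strong duality: c^T x* = b^T y*. Confirmed.

6.6667


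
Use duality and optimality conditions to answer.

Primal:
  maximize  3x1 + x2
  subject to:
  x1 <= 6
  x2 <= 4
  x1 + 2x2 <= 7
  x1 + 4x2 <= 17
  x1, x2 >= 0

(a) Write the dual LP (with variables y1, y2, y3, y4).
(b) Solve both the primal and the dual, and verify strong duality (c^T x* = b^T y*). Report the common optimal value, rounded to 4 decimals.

The standard primal-dual pair for 'max c^T x s.t. A x <= b, x >= 0' is:
  Dual:  min b^T y  s.t.  A^T y >= c,  y >= 0.

So the dual LP is:
  minimize  6y1 + 4y2 + 7y3 + 17y4
  subject to:
    y1 + y3 + y4 >= 3
    y2 + 2y3 + 4y4 >= 1
    y1, y2, y3, y4 >= 0

Solving the primal: x* = (6, 0.5).
  primal value c^T x* = 18.5.
Solving the dual: y* = (2.5, 0, 0.5, 0).
  dual value b^T y* = 18.5.
Strong duality: c^T x* = b^T y*. Confirmed.

18.5


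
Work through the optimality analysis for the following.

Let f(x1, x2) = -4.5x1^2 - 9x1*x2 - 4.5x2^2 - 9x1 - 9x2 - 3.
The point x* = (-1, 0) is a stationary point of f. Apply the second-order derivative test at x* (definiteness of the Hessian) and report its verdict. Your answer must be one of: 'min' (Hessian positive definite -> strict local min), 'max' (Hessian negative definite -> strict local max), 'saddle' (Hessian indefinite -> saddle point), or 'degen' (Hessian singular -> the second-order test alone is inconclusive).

Compute the Hessian H = grad^2 f:
  H = [[-9, -9], [-9, -9]]
Verify stationarity: grad f(x*) = H x* + g = (0, 0).
Eigenvalues of H: -18, 0.
H has a zero eigenvalue (singular; negative semidefinite but not definite), so H is neither positive definite, negative definite, nor indefinite. The second-order test alone is inconclusive -> degen.
(Indeed, f is constant along the null direction of H through x*, so x* is not a strict local extremum.)

degen


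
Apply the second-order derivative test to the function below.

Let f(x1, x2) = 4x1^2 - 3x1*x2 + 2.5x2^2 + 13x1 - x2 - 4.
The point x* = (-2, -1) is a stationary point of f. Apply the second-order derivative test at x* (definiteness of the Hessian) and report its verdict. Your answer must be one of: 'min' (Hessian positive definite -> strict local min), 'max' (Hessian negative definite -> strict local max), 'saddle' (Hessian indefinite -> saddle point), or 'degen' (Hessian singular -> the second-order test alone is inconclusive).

Compute the Hessian H = grad^2 f:
  H = [[8, -3], [-3, 5]]
Verify stationarity: grad f(x*) = H x* + g = (0, 0).
Eigenvalues of H: 3.1459, 9.8541.
Both eigenvalues > 0, so H is positive definite -> x* is a strict local min.

min


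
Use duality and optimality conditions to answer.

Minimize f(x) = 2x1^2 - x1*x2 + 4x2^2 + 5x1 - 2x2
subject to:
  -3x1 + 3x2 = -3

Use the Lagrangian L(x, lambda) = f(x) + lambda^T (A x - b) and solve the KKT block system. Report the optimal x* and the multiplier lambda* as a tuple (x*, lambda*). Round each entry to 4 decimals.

Form the Lagrangian:
  L(x, lambda) = (1/2) x^T Q x + c^T x + lambda^T (A x - b)
Stationarity (grad_x L = 0): Q x + c + A^T lambda = 0.
Primal feasibility: A x = b.

This gives the KKT block system:
  [ Q   A^T ] [ x     ]   [-c ]
  [ A    0  ] [ lambda ] = [ b ]

Solving the linear system:
  x*      = (0.4, -0.6)
  lambda* = (2.4)
  f(x*)   = 5.2

x* = (0.4, -0.6), lambda* = (2.4)


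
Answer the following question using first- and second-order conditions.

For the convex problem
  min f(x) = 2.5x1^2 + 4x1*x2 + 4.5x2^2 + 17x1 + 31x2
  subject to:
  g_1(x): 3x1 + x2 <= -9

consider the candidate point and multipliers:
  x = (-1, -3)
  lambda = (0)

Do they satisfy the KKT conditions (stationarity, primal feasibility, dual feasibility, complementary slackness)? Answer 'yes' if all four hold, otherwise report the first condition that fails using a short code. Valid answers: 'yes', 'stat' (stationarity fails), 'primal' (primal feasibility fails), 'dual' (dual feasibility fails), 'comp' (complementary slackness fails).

Gradient of f: grad f(x) = Q x + c = (0, 0)
Constraint values g_i(x) = a_i^T x - b_i:
  g_1((-1, -3)) = 3
Stationarity residual: grad f(x) + sum_i lambda_i a_i = (0, 0)
  -> stationarity OK
Primal feasibility (all g_i <= 0): FAILS
Dual feasibility (all lambda_i >= 0): OK
Complementary slackness (lambda_i * g_i(x) = 0 for all i): OK

Verdict: the first failing condition is primal_feasibility -> primal.

primal


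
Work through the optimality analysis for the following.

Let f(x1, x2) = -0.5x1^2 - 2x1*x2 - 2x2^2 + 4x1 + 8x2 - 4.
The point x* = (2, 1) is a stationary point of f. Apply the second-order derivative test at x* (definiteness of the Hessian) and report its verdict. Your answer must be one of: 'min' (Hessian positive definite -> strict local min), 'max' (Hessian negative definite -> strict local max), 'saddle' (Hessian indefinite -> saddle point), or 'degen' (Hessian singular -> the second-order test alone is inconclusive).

Compute the Hessian H = grad^2 f:
  H = [[-1, -2], [-2, -4]]
Verify stationarity: grad f(x*) = H x* + g = (0, 0).
Eigenvalues of H: -5, 0.
H has a zero eigenvalue (singular; negative semidefinite but not definite), so H is neither positive definite, negative definite, nor indefinite. The second-order test alone is inconclusive -> degen.
(Indeed, f is constant along the null direction of H through x*, so x* is not a strict local extremum.)

degen


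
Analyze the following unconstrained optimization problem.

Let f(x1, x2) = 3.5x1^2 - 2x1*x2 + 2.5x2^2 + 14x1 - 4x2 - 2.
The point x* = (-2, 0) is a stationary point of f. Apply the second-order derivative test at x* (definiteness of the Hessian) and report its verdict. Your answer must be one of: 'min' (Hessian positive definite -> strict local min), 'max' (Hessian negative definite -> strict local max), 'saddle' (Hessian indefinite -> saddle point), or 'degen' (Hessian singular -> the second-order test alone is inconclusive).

Compute the Hessian H = grad^2 f:
  H = [[7, -2], [-2, 5]]
Verify stationarity: grad f(x*) = H x* + g = (0, 0).
Eigenvalues of H: 3.7639, 8.2361.
Both eigenvalues > 0, so H is positive definite -> x* is a strict local min.

min


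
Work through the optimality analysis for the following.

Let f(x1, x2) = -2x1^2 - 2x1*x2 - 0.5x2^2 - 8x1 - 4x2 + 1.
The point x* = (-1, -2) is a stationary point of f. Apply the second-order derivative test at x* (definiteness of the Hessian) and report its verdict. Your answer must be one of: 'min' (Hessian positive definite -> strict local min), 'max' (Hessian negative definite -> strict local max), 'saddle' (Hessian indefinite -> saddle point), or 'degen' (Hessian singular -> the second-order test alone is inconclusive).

Compute the Hessian H = grad^2 f:
  H = [[-4, -2], [-2, -1]]
Verify stationarity: grad f(x*) = H x* + g = (0, 0).
Eigenvalues of H: -5, 0.
H has a zero eigenvalue (singular; negative semidefinite but not definite), so H is neither positive definite, negative definite, nor indefinite. The second-order test alone is inconclusive -> degen.
(Indeed, f is constant along the null direction of H through x*, so x* is not a strict local extremum.)

degen


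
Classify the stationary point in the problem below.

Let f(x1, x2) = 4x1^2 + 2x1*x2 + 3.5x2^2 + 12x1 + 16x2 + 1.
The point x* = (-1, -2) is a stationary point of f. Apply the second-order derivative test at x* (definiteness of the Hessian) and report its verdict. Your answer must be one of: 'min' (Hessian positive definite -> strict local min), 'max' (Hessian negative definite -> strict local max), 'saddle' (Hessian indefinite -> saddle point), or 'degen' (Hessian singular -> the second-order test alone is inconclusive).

Compute the Hessian H = grad^2 f:
  H = [[8, 2], [2, 7]]
Verify stationarity: grad f(x*) = H x* + g = (0, 0).
Eigenvalues of H: 5.4384, 9.5616.
Both eigenvalues > 0, so H is positive definite -> x* is a strict local min.

min


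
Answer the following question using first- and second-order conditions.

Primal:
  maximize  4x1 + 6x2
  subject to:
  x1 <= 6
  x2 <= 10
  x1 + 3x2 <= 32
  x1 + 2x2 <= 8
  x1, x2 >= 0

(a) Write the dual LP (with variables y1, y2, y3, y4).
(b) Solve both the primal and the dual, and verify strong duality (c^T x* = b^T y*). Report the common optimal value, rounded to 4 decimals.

The standard primal-dual pair for 'max c^T x s.t. A x <= b, x >= 0' is:
  Dual:  min b^T y  s.t.  A^T y >= c,  y >= 0.

So the dual LP is:
  minimize  6y1 + 10y2 + 32y3 + 8y4
  subject to:
    y1 + y3 + y4 >= 4
    y2 + 3y3 + 2y4 >= 6
    y1, y2, y3, y4 >= 0

Solving the primal: x* = (6, 1).
  primal value c^T x* = 30.
Solving the dual: y* = (1, 0, 0, 3).
  dual value b^T y* = 30.
Strong duality: c^T x* = b^T y*. Confirmed.

30


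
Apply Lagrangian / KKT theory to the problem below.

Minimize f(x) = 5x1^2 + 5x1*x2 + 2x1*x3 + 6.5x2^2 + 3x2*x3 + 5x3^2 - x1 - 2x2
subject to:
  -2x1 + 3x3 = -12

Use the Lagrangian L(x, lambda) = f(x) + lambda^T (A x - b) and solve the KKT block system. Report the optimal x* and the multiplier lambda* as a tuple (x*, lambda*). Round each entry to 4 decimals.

Form the Lagrangian:
  L(x, lambda) = (1/2) x^T Q x + c^T x + lambda^T (A x - b)
Stationarity (grad_x L = 0): Q x + c + A^T lambda = 0.
Primal feasibility: A x = b.

This gives the KKT block system:
  [ Q   A^T ] [ x     ]   [-c ]
  [ A    0  ] [ lambda ] = [ b ]

Solving the linear system:
  x*      = (2.1083, -0.0583, -2.5945)
  lambda* = (7.3011)
  f(x*)   = 42.8107

x* = (2.1083, -0.0583, -2.5945), lambda* = (7.3011)


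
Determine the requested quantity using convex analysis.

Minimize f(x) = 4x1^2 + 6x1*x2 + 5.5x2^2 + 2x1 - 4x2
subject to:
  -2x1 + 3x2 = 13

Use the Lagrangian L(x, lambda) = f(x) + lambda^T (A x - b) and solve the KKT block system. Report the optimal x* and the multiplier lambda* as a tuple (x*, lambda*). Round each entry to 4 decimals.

Form the Lagrangian:
  L(x, lambda) = (1/2) x^T Q x + c^T x + lambda^T (A x - b)
Stationarity (grad_x L = 0): Q x + c + A^T lambda = 0.
Primal feasibility: A x = b.

This gives the KKT block system:
  [ Q   A^T ] [ x     ]   [-c ]
  [ A    0  ] [ lambda ] = [ b ]

Solving the linear system:
  x*      = (-2.734, 2.5106)
  lambda* = (-2.4043)
  f(x*)   = 7.8723

x* = (-2.734, 2.5106), lambda* = (-2.4043)


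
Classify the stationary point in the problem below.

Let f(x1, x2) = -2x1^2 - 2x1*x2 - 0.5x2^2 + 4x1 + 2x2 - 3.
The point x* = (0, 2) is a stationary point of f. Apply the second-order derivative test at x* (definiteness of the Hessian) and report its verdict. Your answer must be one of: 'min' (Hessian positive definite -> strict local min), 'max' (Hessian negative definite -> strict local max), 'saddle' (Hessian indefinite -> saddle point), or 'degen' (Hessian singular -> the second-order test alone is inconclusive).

Compute the Hessian H = grad^2 f:
  H = [[-4, -2], [-2, -1]]
Verify stationarity: grad f(x*) = H x* + g = (0, 0).
Eigenvalues of H: -5, 0.
H has a zero eigenvalue (singular; negative semidefinite but not definite), so H is neither positive definite, negative definite, nor indefinite. The second-order test alone is inconclusive -> degen.
(Indeed, f is constant along the null direction of H through x*, so x* is not a strict local extremum.)

degen


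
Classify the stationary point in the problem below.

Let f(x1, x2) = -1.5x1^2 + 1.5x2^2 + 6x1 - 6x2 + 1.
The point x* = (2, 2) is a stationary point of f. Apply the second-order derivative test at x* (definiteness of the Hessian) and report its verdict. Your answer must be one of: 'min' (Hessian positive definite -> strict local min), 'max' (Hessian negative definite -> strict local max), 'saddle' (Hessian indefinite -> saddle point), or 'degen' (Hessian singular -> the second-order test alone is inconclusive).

Compute the Hessian H = grad^2 f:
  H = [[-3, 0], [0, 3]]
Verify stationarity: grad f(x*) = H x* + g = (0, 0).
Eigenvalues of H: -3, 3.
Eigenvalues have mixed signs, so H is indefinite -> x* is a saddle point.

saddle


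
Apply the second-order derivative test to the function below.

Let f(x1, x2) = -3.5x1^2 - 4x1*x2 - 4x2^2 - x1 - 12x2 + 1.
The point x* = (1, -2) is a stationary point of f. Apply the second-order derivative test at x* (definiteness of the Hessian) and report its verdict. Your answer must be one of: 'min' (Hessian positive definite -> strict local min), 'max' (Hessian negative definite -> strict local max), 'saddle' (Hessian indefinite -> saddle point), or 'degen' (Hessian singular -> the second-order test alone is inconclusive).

Compute the Hessian H = grad^2 f:
  H = [[-7, -4], [-4, -8]]
Verify stationarity: grad f(x*) = H x* + g = (0, 0).
Eigenvalues of H: -11.5311, -3.4689.
Both eigenvalues < 0, so H is negative definite -> x* is a strict local max.

max


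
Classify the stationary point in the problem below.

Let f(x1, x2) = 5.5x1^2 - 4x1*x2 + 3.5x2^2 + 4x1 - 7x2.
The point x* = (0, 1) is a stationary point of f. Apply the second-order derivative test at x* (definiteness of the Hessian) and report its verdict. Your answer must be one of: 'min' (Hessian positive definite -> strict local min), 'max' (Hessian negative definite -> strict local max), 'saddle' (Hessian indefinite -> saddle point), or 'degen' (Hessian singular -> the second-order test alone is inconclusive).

Compute the Hessian H = grad^2 f:
  H = [[11, -4], [-4, 7]]
Verify stationarity: grad f(x*) = H x* + g = (0, 0).
Eigenvalues of H: 4.5279, 13.4721.
Both eigenvalues > 0, so H is positive definite -> x* is a strict local min.

min


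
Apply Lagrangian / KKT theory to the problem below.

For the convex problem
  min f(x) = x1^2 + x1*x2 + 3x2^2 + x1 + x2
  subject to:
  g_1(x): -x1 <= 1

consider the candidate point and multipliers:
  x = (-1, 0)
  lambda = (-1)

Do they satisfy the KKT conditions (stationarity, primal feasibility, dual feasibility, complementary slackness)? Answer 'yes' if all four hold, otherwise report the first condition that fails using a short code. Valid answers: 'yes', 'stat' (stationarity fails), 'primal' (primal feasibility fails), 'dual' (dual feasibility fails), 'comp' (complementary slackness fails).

Gradient of f: grad f(x) = Q x + c = (-1, 0)
Constraint values g_i(x) = a_i^T x - b_i:
  g_1((-1, 0)) = 0
Stationarity residual: grad f(x) + sum_i lambda_i a_i = (0, 0)
  -> stationarity OK
Primal feasibility (all g_i <= 0): OK
Dual feasibility (all lambda_i >= 0): FAILS
Complementary slackness (lambda_i * g_i(x) = 0 for all i): OK

Verdict: the first failing condition is dual_feasibility -> dual.

dual


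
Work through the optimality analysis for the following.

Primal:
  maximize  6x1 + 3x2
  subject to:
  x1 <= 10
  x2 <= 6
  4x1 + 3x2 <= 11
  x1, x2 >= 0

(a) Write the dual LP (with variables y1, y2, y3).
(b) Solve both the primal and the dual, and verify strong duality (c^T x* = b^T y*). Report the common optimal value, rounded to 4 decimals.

The standard primal-dual pair for 'max c^T x s.t. A x <= b, x >= 0' is:
  Dual:  min b^T y  s.t.  A^T y >= c,  y >= 0.

So the dual LP is:
  minimize  10y1 + 6y2 + 11y3
  subject to:
    y1 + 4y3 >= 6
    y2 + 3y3 >= 3
    y1, y2, y3 >= 0

Solving the primal: x* = (2.75, 0).
  primal value c^T x* = 16.5.
Solving the dual: y* = (0, 0, 1.5).
  dual value b^T y* = 16.5.
Strong duality: c^T x* = b^T y*. Confirmed.

16.5


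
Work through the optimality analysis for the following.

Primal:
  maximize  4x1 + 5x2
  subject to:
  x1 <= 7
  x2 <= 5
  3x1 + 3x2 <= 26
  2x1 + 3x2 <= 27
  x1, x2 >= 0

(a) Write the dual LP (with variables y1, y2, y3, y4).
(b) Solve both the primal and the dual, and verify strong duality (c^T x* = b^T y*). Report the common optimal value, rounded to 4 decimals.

The standard primal-dual pair for 'max c^T x s.t. A x <= b, x >= 0' is:
  Dual:  min b^T y  s.t.  A^T y >= c,  y >= 0.

So the dual LP is:
  minimize  7y1 + 5y2 + 26y3 + 27y4
  subject to:
    y1 + 3y3 + 2y4 >= 4
    y2 + 3y3 + 3y4 >= 5
    y1, y2, y3, y4 >= 0

Solving the primal: x* = (3.6667, 5).
  primal value c^T x* = 39.6667.
Solving the dual: y* = (0, 1, 1.3333, 0).
  dual value b^T y* = 39.6667.
Strong duality: c^T x* = b^T y*. Confirmed.

39.6667


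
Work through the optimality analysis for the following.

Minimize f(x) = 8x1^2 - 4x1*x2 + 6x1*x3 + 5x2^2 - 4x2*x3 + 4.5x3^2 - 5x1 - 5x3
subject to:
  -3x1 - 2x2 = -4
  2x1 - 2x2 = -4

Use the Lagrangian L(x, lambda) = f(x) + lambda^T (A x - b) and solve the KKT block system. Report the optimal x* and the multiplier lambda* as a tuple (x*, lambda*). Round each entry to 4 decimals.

Form the Lagrangian:
  L(x, lambda) = (1/2) x^T Q x + c^T x + lambda^T (A x - b)
Stationarity (grad_x L = 0): Q x + c + A^T lambda = 0.
Primal feasibility: A x = b.

This gives the KKT block system:
  [ Q   A^T ] [ x     ]   [-c ]
  [ A    0  ] [ lambda ] = [ b ]

Solving the linear system:
  x*      = (0, 2, 1.4444)
  lambda* = (1.9778, 5.1333)
  f(x*)   = 10.6111

x* = (0, 2, 1.4444), lambda* = (1.9778, 5.1333)


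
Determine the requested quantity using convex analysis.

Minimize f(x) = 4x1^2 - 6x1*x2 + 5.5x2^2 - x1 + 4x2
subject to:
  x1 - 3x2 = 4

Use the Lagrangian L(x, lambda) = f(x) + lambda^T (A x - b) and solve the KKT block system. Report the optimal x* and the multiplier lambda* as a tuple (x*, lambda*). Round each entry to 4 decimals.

Form the Lagrangian:
  L(x, lambda) = (1/2) x^T Q x + c^T x + lambda^T (A x - b)
Stationarity (grad_x L = 0): Q x + c + A^T lambda = 0.
Primal feasibility: A x = b.

This gives the KKT block system:
  [ Q   A^T ] [ x     ]   [-c ]
  [ A    0  ] [ lambda ] = [ b ]

Solving the linear system:
  x*      = (-0.6596, -1.5532)
  lambda* = (-3.0426)
  f(x*)   = 3.3085

x* = (-0.6596, -1.5532), lambda* = (-3.0426)


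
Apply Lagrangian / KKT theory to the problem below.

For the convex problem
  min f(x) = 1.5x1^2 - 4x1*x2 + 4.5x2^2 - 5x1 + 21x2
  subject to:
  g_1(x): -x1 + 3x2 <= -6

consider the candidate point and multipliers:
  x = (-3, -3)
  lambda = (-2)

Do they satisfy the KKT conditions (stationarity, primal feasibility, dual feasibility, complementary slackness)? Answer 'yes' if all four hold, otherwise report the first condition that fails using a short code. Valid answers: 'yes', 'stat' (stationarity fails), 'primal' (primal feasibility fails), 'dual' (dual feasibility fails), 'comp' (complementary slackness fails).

Gradient of f: grad f(x) = Q x + c = (-2, 6)
Constraint values g_i(x) = a_i^T x - b_i:
  g_1((-3, -3)) = 0
Stationarity residual: grad f(x) + sum_i lambda_i a_i = (0, 0)
  -> stationarity OK
Primal feasibility (all g_i <= 0): OK
Dual feasibility (all lambda_i >= 0): FAILS
Complementary slackness (lambda_i * g_i(x) = 0 for all i): OK

Verdict: the first failing condition is dual_feasibility -> dual.

dual


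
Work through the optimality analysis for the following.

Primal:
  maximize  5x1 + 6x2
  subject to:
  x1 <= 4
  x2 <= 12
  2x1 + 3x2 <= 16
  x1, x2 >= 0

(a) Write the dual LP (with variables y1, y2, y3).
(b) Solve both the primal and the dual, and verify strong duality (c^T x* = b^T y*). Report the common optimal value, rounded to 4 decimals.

The standard primal-dual pair for 'max c^T x s.t. A x <= b, x >= 0' is:
  Dual:  min b^T y  s.t.  A^T y >= c,  y >= 0.

So the dual LP is:
  minimize  4y1 + 12y2 + 16y3
  subject to:
    y1 + 2y3 >= 5
    y2 + 3y3 >= 6
    y1, y2, y3 >= 0

Solving the primal: x* = (4, 2.6667).
  primal value c^T x* = 36.
Solving the dual: y* = (1, 0, 2).
  dual value b^T y* = 36.
Strong duality: c^T x* = b^T y*. Confirmed.

36


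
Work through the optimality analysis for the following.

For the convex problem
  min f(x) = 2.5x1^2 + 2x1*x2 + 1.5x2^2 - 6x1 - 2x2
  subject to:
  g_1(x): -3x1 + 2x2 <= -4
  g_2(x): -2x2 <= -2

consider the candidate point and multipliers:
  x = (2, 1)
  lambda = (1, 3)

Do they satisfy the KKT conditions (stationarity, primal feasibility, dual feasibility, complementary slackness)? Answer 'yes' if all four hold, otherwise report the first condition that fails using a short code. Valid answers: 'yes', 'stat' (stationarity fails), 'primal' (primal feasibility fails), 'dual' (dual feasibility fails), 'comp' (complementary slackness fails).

Gradient of f: grad f(x) = Q x + c = (6, 5)
Constraint values g_i(x) = a_i^T x - b_i:
  g_1((2, 1)) = 0
  g_2((2, 1)) = 0
Stationarity residual: grad f(x) + sum_i lambda_i a_i = (3, 1)
  -> stationarity FAILS
Primal feasibility (all g_i <= 0): OK
Dual feasibility (all lambda_i >= 0): OK
Complementary slackness (lambda_i * g_i(x) = 0 for all i): OK

Verdict: the first failing condition is stationarity -> stat.

stat


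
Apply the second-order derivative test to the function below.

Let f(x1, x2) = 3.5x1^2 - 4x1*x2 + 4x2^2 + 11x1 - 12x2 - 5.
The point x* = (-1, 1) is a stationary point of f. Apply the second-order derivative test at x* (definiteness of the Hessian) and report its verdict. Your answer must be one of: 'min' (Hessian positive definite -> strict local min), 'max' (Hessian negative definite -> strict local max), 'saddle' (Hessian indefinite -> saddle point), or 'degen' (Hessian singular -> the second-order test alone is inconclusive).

Compute the Hessian H = grad^2 f:
  H = [[7, -4], [-4, 8]]
Verify stationarity: grad f(x*) = H x* + g = (0, 0).
Eigenvalues of H: 3.4689, 11.5311.
Both eigenvalues > 0, so H is positive definite -> x* is a strict local min.

min


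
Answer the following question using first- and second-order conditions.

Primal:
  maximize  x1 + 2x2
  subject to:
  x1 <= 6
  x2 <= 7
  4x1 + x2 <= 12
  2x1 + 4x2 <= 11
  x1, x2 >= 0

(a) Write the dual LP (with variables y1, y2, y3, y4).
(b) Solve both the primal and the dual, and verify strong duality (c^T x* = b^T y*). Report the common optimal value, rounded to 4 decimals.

The standard primal-dual pair for 'max c^T x s.t. A x <= b, x >= 0' is:
  Dual:  min b^T y  s.t.  A^T y >= c,  y >= 0.

So the dual LP is:
  minimize  6y1 + 7y2 + 12y3 + 11y4
  subject to:
    y1 + 4y3 + 2y4 >= 1
    y2 + y3 + 4y4 >= 2
    y1, y2, y3, y4 >= 0

Solving the primal: x* = (2.6429, 1.4286).
  primal value c^T x* = 5.5.
Solving the dual: y* = (0, 0, 0, 0.5).
  dual value b^T y* = 5.5.
Strong duality: c^T x* = b^T y*. Confirmed.

5.5


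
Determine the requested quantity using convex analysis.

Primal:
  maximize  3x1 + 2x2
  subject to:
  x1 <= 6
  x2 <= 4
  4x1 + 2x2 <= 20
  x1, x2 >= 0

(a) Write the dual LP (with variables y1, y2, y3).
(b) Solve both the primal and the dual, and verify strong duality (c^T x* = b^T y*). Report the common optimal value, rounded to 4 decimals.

The standard primal-dual pair for 'max c^T x s.t. A x <= b, x >= 0' is:
  Dual:  min b^T y  s.t.  A^T y >= c,  y >= 0.

So the dual LP is:
  minimize  6y1 + 4y2 + 20y3
  subject to:
    y1 + 4y3 >= 3
    y2 + 2y3 >= 2
    y1, y2, y3 >= 0

Solving the primal: x* = (3, 4).
  primal value c^T x* = 17.
Solving the dual: y* = (0, 0.5, 0.75).
  dual value b^T y* = 17.
Strong duality: c^T x* = b^T y*. Confirmed.

17


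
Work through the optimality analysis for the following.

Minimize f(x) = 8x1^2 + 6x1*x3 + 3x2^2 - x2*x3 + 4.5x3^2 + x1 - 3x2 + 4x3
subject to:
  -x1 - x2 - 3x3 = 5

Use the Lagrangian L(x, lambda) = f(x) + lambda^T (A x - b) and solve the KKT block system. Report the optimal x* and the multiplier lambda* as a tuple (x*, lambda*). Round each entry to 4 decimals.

Form the Lagrangian:
  L(x, lambda) = (1/2) x^T Q x + c^T x + lambda^T (A x - b)
Stationarity (grad_x L = 0): Q x + c + A^T lambda = 0.
Primal feasibility: A x = b.

This gives the KKT block system:
  [ Q   A^T ] [ x     ]   [-c ]
  [ A    0  ] [ lambda ] = [ b ]

Solving the linear system:
  x*      = (0.3964, -0.2699, -1.7088)
  lambda* = (-2.9104)
  f(x*)   = 4.4614

x* = (0.3964, -0.2699, -1.7088), lambda* = (-2.9104)


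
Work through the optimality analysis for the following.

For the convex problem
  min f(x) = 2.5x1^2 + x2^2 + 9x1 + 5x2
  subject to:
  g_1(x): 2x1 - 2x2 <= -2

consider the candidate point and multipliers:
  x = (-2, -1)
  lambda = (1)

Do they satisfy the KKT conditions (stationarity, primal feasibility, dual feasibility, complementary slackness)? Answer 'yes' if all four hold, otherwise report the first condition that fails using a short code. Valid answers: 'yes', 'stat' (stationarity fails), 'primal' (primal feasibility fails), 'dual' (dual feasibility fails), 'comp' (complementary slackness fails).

Gradient of f: grad f(x) = Q x + c = (-1, 3)
Constraint values g_i(x) = a_i^T x - b_i:
  g_1((-2, -1)) = 0
Stationarity residual: grad f(x) + sum_i lambda_i a_i = (1, 1)
  -> stationarity FAILS
Primal feasibility (all g_i <= 0): OK
Dual feasibility (all lambda_i >= 0): OK
Complementary slackness (lambda_i * g_i(x) = 0 for all i): OK

Verdict: the first failing condition is stationarity -> stat.

stat


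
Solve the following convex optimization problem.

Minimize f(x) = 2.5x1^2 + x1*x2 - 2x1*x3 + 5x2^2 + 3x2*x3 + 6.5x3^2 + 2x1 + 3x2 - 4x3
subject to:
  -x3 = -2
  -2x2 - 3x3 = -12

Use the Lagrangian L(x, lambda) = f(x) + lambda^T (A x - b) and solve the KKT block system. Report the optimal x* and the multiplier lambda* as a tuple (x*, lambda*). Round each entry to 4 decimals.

Form the Lagrangian:
  L(x, lambda) = (1/2) x^T Q x + c^T x + lambda^T (A x - b)
Stationarity (grad_x L = 0): Q x + c + A^T lambda = 0.
Primal feasibility: A x = b.

This gives the KKT block system:
  [ Q   A^T ] [ x     ]   [-c ]
  [ A    0  ] [ lambda ] = [ b ]

Solving the linear system:
  x*      = (-0.2, 3, 2)
  lambda* = (-26.8, 19.4)
  f(x*)   = 89.9

x* = (-0.2, 3, 2), lambda* = (-26.8, 19.4)


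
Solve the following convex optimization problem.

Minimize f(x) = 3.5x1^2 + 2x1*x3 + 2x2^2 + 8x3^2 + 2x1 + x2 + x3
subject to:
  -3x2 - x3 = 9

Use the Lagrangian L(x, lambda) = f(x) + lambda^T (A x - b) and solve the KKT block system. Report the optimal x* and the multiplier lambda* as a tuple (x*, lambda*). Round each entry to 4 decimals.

Form the Lagrangian:
  L(x, lambda) = (1/2) x^T Q x + c^T x + lambda^T (A x - b)
Stationarity (grad_x L = 0): Q x + c + A^T lambda = 0.
Primal feasibility: A x = b.

This gives the KKT block system:
  [ Q   A^T ] [ x     ]   [-c ]
  [ A    0  ] [ lambda ] = [ b ]

Solving the linear system:
  x*      = (-0.212, -2.914, -0.258)
  lambda* = (-3.552)
  f(x*)   = 14.186

x* = (-0.212, -2.914, -0.258), lambda* = (-3.552)


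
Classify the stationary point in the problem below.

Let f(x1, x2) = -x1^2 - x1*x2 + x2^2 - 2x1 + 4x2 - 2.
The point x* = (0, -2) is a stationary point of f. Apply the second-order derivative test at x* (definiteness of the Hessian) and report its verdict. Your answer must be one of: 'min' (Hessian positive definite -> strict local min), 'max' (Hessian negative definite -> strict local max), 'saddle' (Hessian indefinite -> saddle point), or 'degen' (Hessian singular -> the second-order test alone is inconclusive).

Compute the Hessian H = grad^2 f:
  H = [[-2, -1], [-1, 2]]
Verify stationarity: grad f(x*) = H x* + g = (0, 0).
Eigenvalues of H: -2.2361, 2.2361.
Eigenvalues have mixed signs, so H is indefinite -> x* is a saddle point.

saddle


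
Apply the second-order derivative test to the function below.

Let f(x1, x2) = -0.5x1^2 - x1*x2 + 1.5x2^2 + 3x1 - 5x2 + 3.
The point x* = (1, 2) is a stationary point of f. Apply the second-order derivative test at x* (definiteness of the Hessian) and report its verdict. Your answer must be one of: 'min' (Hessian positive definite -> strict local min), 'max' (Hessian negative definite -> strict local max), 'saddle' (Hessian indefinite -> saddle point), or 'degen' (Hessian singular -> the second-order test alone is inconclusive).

Compute the Hessian H = grad^2 f:
  H = [[-1, -1], [-1, 3]]
Verify stationarity: grad f(x*) = H x* + g = (0, 0).
Eigenvalues of H: -1.2361, 3.2361.
Eigenvalues have mixed signs, so H is indefinite -> x* is a saddle point.

saddle


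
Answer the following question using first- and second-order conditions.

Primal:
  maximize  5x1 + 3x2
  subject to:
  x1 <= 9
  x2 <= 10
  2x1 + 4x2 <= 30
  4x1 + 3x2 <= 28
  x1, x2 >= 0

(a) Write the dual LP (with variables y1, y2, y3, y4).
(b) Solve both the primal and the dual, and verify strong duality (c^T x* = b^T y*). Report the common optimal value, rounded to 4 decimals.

The standard primal-dual pair for 'max c^T x s.t. A x <= b, x >= 0' is:
  Dual:  min b^T y  s.t.  A^T y >= c,  y >= 0.

So the dual LP is:
  minimize  9y1 + 10y2 + 30y3 + 28y4
  subject to:
    y1 + 2y3 + 4y4 >= 5
    y2 + 4y3 + 3y4 >= 3
    y1, y2, y3, y4 >= 0

Solving the primal: x* = (7, 0).
  primal value c^T x* = 35.
Solving the dual: y* = (0, 0, 0, 1.25).
  dual value b^T y* = 35.
Strong duality: c^T x* = b^T y*. Confirmed.

35


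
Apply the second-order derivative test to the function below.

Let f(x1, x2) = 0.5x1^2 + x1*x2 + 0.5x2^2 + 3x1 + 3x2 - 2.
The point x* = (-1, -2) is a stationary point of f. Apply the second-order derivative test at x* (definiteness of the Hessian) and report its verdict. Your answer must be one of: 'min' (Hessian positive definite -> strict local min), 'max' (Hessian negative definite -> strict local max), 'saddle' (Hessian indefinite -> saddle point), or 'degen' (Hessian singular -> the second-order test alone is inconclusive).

Compute the Hessian H = grad^2 f:
  H = [[1, 1], [1, 1]]
Verify stationarity: grad f(x*) = H x* + g = (0, 0).
Eigenvalues of H: 0, 2.
H has a zero eigenvalue (singular; positive semidefinite but not definite), so H is neither positive definite, negative definite, nor indefinite. The second-order test alone is inconclusive -> degen.
(Indeed, f is constant along the null direction of H through x*, so x* is not a strict local extremum.)

degen


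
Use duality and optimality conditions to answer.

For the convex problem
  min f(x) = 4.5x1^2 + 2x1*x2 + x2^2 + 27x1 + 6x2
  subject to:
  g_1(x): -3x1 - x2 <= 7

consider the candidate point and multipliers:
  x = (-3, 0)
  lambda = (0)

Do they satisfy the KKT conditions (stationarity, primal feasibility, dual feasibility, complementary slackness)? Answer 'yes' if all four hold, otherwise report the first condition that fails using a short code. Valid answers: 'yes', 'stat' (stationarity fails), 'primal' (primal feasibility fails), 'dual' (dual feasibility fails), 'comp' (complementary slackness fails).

Gradient of f: grad f(x) = Q x + c = (0, 0)
Constraint values g_i(x) = a_i^T x - b_i:
  g_1((-3, 0)) = 2
Stationarity residual: grad f(x) + sum_i lambda_i a_i = (0, 0)
  -> stationarity OK
Primal feasibility (all g_i <= 0): FAILS
Dual feasibility (all lambda_i >= 0): OK
Complementary slackness (lambda_i * g_i(x) = 0 for all i): OK

Verdict: the first failing condition is primal_feasibility -> primal.

primal
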